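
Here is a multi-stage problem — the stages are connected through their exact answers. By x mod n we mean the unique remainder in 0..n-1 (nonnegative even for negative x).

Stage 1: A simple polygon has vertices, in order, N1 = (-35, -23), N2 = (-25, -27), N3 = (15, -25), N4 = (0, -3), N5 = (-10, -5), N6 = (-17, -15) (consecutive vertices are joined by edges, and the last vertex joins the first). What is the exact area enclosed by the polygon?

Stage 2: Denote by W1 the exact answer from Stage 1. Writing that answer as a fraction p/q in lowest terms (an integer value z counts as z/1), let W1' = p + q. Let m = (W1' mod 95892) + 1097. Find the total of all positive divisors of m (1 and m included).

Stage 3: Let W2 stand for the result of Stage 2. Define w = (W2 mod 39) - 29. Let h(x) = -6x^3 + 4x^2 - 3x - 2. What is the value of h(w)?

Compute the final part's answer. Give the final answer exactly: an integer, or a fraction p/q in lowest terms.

Stage 1: cross terms: (-35*-27 - -25*-23)=370, (-25*-25 - 15*-27)=1030, (15*-3 - 0*-25)=-45, (0*-5 - -10*-3)=-30, (-10*-15 - -17*-5)=65, (-17*-23 - -35*-15)=-134; twice the area = |1256| = 1256; area = 628; answer 628
Stage 2: W1 = 628; threaded value p + q = 629; m = 1726; 1726 = 2 * 863; sigma = (1 + 2) * (1 + 863) = 3 * 864 = 2592; answer 2592
Stage 3: W2 = 2592; w = -11; -6*(-11)^3 + 4*(-11)^2 - 3*(-11)^1 - 2 = (7986) + (484) + (33) + (-2) = 8501; answer 8501

8501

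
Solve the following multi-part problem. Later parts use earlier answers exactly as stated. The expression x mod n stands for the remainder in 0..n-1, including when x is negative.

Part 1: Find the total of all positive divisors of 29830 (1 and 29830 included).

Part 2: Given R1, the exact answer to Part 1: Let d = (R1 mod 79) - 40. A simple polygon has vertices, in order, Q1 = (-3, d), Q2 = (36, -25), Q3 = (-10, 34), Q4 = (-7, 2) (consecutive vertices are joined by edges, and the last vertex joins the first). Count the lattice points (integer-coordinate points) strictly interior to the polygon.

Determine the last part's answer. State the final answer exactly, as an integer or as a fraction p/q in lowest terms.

Part 1: 29830 = 2 * 5 * 19 * 157; sigma = (1 + 2) * (1 + 5) * (1 + 19) * (1 + 157) = 3 * 6 * 20 * 158 = 56880; answer 56880
Part 2: R1 = 56880; d = -40; cross terms: (-3*-25 - 36*-40)=1515, (36*34 - -10*-25)=974, (-10*2 - -7*34)=218, (-7*-40 - -3*2)=286; twice the area = |2993| = 2993; area = 2993/2; boundary points = 3 + 1 + 1 + 2 = 7; strictly interior points = area - boundary/2 + 1 = 1494; answer 1494

1494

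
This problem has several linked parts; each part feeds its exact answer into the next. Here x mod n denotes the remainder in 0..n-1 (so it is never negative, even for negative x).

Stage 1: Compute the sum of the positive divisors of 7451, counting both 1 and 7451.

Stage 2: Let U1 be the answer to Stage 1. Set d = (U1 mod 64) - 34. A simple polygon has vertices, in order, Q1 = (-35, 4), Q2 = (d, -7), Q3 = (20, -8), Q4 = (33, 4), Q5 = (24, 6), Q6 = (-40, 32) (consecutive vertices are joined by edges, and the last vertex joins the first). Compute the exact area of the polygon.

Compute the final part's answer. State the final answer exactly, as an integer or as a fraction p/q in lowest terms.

2871/2

Stage 1: 7451 is prime, so its only divisors are 1 and 7451; sigma = 1 + 7451 = 7452; answer 7452
Stage 2: U1 = 7452; d = -6; cross terms: (-35*-7 - -6*4)=269, (-6*-8 - 20*-7)=188, (20*4 - 33*-8)=344, (33*6 - 24*4)=102, (24*32 - -40*6)=1008, (-40*4 - -35*32)=960; twice the area = |2871| = 2871; area = 2871/2; answer 2871/2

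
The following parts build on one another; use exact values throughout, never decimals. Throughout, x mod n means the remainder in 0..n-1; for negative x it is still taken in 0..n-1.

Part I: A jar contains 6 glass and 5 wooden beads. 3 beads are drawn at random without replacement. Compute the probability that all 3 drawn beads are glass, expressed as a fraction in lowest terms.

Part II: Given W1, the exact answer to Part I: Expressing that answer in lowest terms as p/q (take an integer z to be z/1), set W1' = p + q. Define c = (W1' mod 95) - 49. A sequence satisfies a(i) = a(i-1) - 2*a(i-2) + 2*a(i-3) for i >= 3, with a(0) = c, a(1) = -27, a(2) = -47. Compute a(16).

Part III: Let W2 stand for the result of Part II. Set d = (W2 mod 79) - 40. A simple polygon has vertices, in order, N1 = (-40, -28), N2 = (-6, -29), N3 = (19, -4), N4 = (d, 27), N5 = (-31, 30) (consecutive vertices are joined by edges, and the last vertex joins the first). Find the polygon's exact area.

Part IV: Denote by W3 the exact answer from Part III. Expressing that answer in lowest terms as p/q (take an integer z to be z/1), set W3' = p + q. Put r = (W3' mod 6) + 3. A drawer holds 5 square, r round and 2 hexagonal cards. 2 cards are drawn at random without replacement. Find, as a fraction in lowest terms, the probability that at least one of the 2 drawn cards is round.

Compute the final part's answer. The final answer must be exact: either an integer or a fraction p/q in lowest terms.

Part I: total draws C(11,3) = 165; favorable C(6,3) = 20; P = 4/33; answer 4/33
Part II: W1 = 4/33; threaded value p + q = 37; c = -12; a(3) = 1*(-47) - 2*(-27) + 2*(-12) = -17; iterating: a(3)=-17, a(4)=23, a(5)=-37, a(6)=-117, a(7)=3, a(8)=163, a(9)=-77, a(10)=-397, a(11)=83, a(12)=723, a(13)=-237, a(14)=-1517, a(15)=403, a(16)=2963; answer 2963
Part III: W2 = 2963; d = 0; cross terms: (-40*-29 - -6*-28)=992, (-6*-4 - 19*-29)=575, (19*27 - 0*-4)=513, (0*30 - -31*27)=837, (-31*-28 - -40*30)=2068; twice the area = |4985| = 4985; area = 4985/2; answer 4985/2
Part IV: W3 = 4985/2; threaded value p + q = 4987; r = 4; total draws C(11,2) = 55; complement C(7,2) = 21; favorable 55 - 21 = 34; P = 34/55; answer 34/55

34/55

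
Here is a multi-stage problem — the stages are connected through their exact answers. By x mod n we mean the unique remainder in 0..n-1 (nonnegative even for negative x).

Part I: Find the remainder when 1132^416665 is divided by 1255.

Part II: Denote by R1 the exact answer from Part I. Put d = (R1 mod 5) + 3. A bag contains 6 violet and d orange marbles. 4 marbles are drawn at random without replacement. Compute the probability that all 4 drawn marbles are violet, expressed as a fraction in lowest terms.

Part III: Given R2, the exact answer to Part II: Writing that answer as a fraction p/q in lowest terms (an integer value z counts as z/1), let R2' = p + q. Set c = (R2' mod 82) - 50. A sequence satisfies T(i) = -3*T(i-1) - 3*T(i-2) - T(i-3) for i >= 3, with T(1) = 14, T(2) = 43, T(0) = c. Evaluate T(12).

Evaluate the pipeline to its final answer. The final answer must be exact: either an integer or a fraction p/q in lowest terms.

3033

Part I: squarings mod 1255: 1132^1=1132, 1132^2=69, 1132^4=996, 1132^8=566, 1132^16=331, 1132^32=376, 1132^64=816, 1132^128=706, 1132^256=201, 1132^512=241, 1132^1024=351, 1132^2048=211, 1132^4096=596, 1132^8192=51, 1132^16384=91, 1132^32768=751, 1132^65536=506, 1132^131072=16, 1132^262144=256; 1132^416665 = 1132^1 * 1132^8 * 1132^16 * 1132^128 * 1132^256 * 1132^512 * 1132^2048 * 1132^4096 * 1132^16384 * 1132^131072 * 1132^262144 = 32 (mod 1255); answer 32
Part II: R1 = 32; d = 5; total draws C(11,4) = 330; favorable C(6,4) = 15; P = 1/22; answer 1/22
Part III: R2 = 1/22; threaded value p + q = 23; c = -27; T(3) = -3*(43) - 3*(14) - 1*(-27) = -144; iterating: T(3)=-144, T(4)=289, T(5)=-478, T(6)=711, T(7)=-988, T(8)=1309, T(9)=-1674, T(10)=2083, T(11)=-2536, T(12)=3033; answer 3033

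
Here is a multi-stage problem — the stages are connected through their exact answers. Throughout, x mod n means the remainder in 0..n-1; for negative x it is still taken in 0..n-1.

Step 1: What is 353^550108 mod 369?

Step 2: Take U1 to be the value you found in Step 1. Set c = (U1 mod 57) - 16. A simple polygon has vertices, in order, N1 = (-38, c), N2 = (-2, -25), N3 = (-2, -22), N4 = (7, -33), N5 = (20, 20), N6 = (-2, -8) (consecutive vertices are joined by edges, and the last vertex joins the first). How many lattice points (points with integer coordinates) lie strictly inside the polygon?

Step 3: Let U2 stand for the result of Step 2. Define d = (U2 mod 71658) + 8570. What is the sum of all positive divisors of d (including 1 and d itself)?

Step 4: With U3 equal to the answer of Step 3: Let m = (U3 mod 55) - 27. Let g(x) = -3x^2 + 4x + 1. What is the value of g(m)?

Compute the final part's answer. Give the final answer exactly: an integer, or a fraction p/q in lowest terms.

Step 1: squarings mod 369: 353^1=353, 353^2=256, 353^4=223, 353^8=283, 353^16=16, 353^32=256, 353^64=223, 353^128=283, 353^256=16, 353^512=256, 353^1024=223, 353^2048=283, 353^4096=16, 353^8192=256, 353^16384=223, 353^32768=283, 353^65536=16, 353^131072=256, 353^262144=223, 353^524288=283; 353^550108 = 353^4 * 353^8 * 353^16 * 353^64 * 353^128 * 353^1024 * 353^8192 * 353^16384 * 353^524288 = 160 (mod 369); answer 160
Step 2: U1 = 160; c = 30; cross terms: (-38*-25 - -2*30)=1010, (-2*-22 - -2*-25)=-6, (-2*-33 - 7*-22)=220, (7*20 - 20*-33)=800, (20*-8 - -2*20)=-120, (-2*30 - -38*-8)=-364; twice the area = |1540| = 1540; area = 770; boundary points = 1 + 3 + 1 + 1 + 2 + 2 = 10; strictly interior points = area - boundary/2 + 1 = 766; answer 766
Step 3: U2 = 766; d = 9336; 9336 = 2^3 * 3 * 389; sigma = (1 + 2 + 4 + 8) * (1 + 3) * (1 + 389) = 15 * 4 * 390 = 23400; answer 23400
Step 4: U3 = 23400; m = -2; -3*(-2)^2 + 4*(-2)^1 + 1 = (-12) + (-8) + (1) = -19; answer -19

-19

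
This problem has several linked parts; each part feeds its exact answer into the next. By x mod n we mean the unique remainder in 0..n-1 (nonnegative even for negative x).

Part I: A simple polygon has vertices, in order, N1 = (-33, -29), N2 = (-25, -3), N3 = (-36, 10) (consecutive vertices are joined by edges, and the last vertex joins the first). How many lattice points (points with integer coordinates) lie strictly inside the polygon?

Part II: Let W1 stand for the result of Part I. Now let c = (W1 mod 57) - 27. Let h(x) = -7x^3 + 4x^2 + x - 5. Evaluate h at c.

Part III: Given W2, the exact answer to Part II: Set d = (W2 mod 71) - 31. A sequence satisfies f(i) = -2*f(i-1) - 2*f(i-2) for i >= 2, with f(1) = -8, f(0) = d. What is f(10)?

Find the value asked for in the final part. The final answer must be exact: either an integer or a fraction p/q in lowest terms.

-96

Part I: cross terms: (-33*-3 - -25*-29)=-626, (-25*10 - -36*-3)=-358, (-36*-29 - -33*10)=1374; twice the area = |390| = 390; area = 195; boundary points = 2 + 1 + 3 = 6; strictly interior points = area - boundary/2 + 1 = 193; answer 193
Part II: W1 = 193; c = -5; -7*(-5)^3 + 4*(-5)^2 + 1*(-5)^1 - 5 = (875) + (100) + (-5) + (-5) = 965; answer 965
Part III: W2 = 965; d = 11; f(2) = -2*(-8) - 2*(11) = -6; iterating: f(2)=-6, f(3)=28, f(4)=-44, f(5)=32, f(6)=24, f(7)=-112, f(8)=176, f(9)=-128, f(10)=-96; answer -96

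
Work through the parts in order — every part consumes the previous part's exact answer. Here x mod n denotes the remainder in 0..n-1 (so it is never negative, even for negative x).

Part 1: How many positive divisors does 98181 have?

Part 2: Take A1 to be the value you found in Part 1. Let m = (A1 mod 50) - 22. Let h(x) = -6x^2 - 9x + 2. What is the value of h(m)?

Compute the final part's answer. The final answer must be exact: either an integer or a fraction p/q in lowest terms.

Part 1: 98181 = 3^2 * 10909; number of divisors = (2+1) * (1+1) = 6; answer 6
Part 2: A1 = 6; m = -16; -6*(-16)^2 - 9*(-16)^1 + 2 = (-1536) + (144) + (2) = -1390; answer -1390

-1390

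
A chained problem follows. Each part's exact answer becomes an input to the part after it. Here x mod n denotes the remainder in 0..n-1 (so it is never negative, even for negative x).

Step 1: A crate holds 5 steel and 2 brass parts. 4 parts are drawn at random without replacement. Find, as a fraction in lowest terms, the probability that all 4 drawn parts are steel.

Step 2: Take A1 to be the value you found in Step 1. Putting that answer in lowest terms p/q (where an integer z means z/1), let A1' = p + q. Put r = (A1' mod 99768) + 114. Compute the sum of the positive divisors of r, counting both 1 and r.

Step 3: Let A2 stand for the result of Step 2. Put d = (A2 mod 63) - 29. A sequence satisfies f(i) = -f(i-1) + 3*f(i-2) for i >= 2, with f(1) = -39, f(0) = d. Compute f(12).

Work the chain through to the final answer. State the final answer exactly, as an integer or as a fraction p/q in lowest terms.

489759

Step 1: total draws C(7,4) = 35; favorable C(5,4) = 5; P = 1/7; answer 1/7
Step 2: A1 = 1/7; threaded value p + q = 8; r = 122; 122 = 2 * 61; sigma = (1 + 2) * (1 + 61) = 3 * 62 = 186; answer 186
Step 3: A2 = 186; d = 31; f(2) = -1*(-39) + 3*(31) = 132; iterating: f(2)=132, f(3)=-249, f(4)=645, f(5)=-1392, f(6)=3327, f(7)=-7503, f(8)=17484, f(9)=-39993, f(10)=92445, f(11)=-212424, f(12)=489759; answer 489759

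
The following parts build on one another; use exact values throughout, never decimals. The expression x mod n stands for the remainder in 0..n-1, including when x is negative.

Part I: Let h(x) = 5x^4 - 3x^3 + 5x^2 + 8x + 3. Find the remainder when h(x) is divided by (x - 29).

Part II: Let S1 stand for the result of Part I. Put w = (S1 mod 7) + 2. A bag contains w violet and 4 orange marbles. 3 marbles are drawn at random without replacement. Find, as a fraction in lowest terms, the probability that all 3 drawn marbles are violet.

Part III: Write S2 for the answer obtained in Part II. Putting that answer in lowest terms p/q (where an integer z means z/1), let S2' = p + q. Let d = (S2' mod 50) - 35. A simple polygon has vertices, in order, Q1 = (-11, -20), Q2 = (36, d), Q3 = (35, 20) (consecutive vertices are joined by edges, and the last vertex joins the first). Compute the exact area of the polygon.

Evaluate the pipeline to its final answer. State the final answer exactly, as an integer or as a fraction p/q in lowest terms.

Part I: remainder = value at the root: 5*(29)^4 - 3*(29)^3 + 5*(29)^2 + 8*(29)^1 + 3 = (3536405) + (-73167) + (4205) + (232) + (3) = 3467678; answer 3467678
Part II: S1 = 3467678; w = 6; total draws C(10,3) = 120; favorable C(6,3) = 20; P = 1/6; answer 1/6
Part III: S2 = 1/6; threaded value p + q = 7; d = -28; cross terms: (-11*-28 - 36*-20)=1028, (36*20 - 35*-28)=1700, (35*-20 - -11*20)=-480; twice the area = |2248| = 2248; area = 1124; answer 1124

1124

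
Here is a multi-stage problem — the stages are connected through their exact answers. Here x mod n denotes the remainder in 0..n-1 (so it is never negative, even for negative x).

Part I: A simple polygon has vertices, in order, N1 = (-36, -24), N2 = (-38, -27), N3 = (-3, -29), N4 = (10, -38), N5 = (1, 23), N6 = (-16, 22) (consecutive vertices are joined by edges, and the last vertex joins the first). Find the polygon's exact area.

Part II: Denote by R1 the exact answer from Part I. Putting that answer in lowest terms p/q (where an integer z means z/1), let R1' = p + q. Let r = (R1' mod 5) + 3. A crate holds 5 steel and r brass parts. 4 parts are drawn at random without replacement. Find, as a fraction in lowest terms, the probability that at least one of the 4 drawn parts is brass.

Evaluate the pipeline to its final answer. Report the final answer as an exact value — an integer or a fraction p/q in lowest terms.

121/126

Part I: cross terms: (-36*-27 - -38*-24)=60, (-38*-29 - -3*-27)=1021, (-3*-38 - 10*-29)=404, (10*23 - 1*-38)=268, (1*22 - -16*23)=390, (-16*-24 - -36*22)=1176; twice the area = |3319| = 3319; area = 3319/2; answer 3319/2
Part II: R1 = 3319/2; threaded value p + q = 3321; r = 4; total draws C(9,4) = 126; complement C(5,4) = 5; favorable 126 - 5 = 121; P = 121/126; answer 121/126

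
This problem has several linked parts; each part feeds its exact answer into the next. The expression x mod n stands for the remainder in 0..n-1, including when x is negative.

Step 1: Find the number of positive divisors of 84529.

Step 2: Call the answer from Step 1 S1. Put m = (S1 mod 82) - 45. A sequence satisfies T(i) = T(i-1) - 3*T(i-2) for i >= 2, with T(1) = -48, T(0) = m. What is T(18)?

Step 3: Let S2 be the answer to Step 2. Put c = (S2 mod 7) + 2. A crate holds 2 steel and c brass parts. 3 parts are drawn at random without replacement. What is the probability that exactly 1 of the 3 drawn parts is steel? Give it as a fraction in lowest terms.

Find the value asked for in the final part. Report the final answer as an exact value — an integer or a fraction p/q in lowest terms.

4/7

Step 1: 84529 = 137 * 617; number of divisors = (1+1) * (1+1) = 4; answer 4
Step 2: S1 = 4; m = -41; T(2) = 1*(-48) - 3*(-41) = 75; iterating: T(2)=75, T(3)=219, T(4)=-6, T(5)=-663, T(6)=-645, T(7)=1344, T(8)=3279, T(9)=-753, T(10)=-10590, T(11)=-8331, T(12)=23439, T(13)=48432, T(14)=-21885, T(15)=-167181, T(16)=-101526, T(17)=400017, T(18)=704595; answer 704595
Step 3: S2 = 704595; c = 5; total draws C(7,3) = 35; favorable C(2,1)*C(5,2) = 20; P = 4/7; answer 4/7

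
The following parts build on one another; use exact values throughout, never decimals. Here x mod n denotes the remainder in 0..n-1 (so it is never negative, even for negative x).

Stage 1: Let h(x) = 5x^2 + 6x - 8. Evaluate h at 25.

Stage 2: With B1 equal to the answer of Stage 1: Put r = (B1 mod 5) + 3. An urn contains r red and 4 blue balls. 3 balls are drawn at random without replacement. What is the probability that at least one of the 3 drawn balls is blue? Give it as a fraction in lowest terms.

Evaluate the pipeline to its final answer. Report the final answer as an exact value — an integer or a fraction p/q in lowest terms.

Stage 1: 5*(25)^2 + 6*(25)^1 - 8 = (3125) + (150) + (-8) = 3267; answer 3267
Stage 2: B1 = 3267; r = 5; total draws C(9,3) = 84; complement C(5,3) = 10; favorable 84 - 10 = 74; P = 37/42; answer 37/42

37/42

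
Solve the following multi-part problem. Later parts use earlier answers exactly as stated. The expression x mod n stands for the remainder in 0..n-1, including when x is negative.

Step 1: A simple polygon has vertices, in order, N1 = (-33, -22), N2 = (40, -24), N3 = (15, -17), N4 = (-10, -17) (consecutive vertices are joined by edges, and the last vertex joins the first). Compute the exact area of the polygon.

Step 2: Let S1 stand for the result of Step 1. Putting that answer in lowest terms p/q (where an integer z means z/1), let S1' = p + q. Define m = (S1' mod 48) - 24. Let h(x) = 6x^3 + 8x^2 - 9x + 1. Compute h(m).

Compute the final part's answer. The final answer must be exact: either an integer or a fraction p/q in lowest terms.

Step 1: cross terms: (-33*-24 - 40*-22)=1672, (40*-17 - 15*-24)=-320, (15*-17 - -10*-17)=-425, (-10*-22 - -33*-17)=-341; twice the area = |586| = 586; area = 293; answer 293
Step 2: S1 = 293; threaded value p + q = 294; m = -18; 6*(-18)^3 + 8*(-18)^2 - 9*(-18)^1 + 1 = (-34992) + (2592) + (162) + (1) = -32237; answer -32237

-32237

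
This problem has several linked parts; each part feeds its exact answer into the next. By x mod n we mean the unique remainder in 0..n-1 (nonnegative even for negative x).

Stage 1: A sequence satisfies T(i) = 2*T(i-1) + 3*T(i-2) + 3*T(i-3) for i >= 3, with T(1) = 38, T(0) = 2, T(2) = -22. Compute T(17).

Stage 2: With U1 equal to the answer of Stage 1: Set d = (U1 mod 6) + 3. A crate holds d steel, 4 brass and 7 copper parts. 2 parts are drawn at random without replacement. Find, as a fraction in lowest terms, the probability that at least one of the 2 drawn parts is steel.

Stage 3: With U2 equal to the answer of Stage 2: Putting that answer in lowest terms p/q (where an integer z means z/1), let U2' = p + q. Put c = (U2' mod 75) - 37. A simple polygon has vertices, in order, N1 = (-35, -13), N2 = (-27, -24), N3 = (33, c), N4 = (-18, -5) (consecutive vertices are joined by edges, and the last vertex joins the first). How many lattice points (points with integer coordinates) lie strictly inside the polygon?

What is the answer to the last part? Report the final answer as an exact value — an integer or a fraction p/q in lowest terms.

635

Stage 1: T(3) = 2*(-22) + 3*(38) + 3*(2) = 76; iterating: T(3)=76, T(4)=200, T(5)=562, T(6)=1952, T(7)=6190, T(8)=19922, T(9)=64270, T(10)=206876, T(11)=666328, T(12)=2146094, T(13)=6911800, T(14)=22260866, T(15)=71695414, T(16)=230908826, T(17)=743686492; answer 743686492
Stage 2: U1 = 743686492; d = 7; total draws C(18,2) = 153; complement C(11,2) = 55; favorable 153 - 55 = 98; P = 98/153; answer 98/153
Stage 3: U2 = 98/153; threaded value p + q = 251; c = -11; cross terms: (-35*-24 - -27*-13)=489, (-27*-11 - 33*-24)=1089, (33*-5 - -18*-11)=-363, (-18*-13 - -35*-5)=59; twice the area = |1274| = 1274; area = 637; boundary points = 1 + 1 + 3 + 1 = 6; strictly interior points = area - boundary/2 + 1 = 635; answer 635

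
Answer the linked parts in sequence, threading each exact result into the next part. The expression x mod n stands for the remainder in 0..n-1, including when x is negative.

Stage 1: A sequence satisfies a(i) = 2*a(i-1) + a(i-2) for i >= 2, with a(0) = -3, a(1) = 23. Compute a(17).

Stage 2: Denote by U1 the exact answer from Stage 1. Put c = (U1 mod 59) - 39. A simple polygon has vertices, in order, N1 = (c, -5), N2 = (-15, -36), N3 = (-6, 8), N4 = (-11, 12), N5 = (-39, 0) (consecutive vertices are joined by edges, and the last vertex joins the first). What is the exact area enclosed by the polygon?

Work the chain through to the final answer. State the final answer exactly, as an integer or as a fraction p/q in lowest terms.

Stage 1: a(2) = 2*(23) + 1*(-3) = 43; iterating: a(2)=43, a(3)=109, a(4)=261, a(5)=631, a(6)=1523, a(7)=3677, a(8)=8877, a(9)=21431, a(10)=51739, a(11)=124909, a(12)=301557, a(13)=728023, a(14)=1757603, a(15)=4243229, a(16)=10244061, a(17)=24731351; answer 24731351
Stage 2: U1 = 24731351; c = -13; cross terms: (-13*-36 - -15*-5)=393, (-15*8 - -6*-36)=-336, (-6*12 - -11*8)=16, (-11*0 - -39*12)=468, (-39*-5 - -13*0)=195; twice the area = |736| = 736; area = 368; answer 368

368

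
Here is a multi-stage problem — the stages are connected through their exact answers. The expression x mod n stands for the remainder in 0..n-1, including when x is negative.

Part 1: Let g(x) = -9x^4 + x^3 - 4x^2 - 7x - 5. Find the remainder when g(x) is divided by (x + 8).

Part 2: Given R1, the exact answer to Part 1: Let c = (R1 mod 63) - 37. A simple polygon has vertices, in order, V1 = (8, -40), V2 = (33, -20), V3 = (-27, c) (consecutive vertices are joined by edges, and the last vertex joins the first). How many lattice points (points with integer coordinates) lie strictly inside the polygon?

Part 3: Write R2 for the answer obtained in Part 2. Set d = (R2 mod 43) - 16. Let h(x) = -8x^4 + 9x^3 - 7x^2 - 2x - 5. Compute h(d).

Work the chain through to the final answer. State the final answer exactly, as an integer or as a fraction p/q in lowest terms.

Part 1: remainder = value at the root: -9*(-8)^4 + 1*(-8)^3 - 4*(-8)^2 - 7*(-8)^1 - 5 = (-36864) + (-512) + (-256) + (56) + (-5) = -37581; answer -37581
Part 2: R1 = -37581; c = -7; cross terms: (8*-20 - 33*-40)=1160, (33*-7 - -27*-20)=-771, (-27*-40 - 8*-7)=1136; twice the area = |1525| = 1525; area = 1525/2; boundary points = 5 + 1 + 1 = 7; strictly interior points = area - boundary/2 + 1 = 760; answer 760
Part 3: R2 = 760; d = 13; -8*(13)^4 + 9*(13)^3 - 7*(13)^2 - 2*(13)^1 - 5 = (-228488) + (19773) + (-1183) + (-26) + (-5) = -209929; answer -209929

-209929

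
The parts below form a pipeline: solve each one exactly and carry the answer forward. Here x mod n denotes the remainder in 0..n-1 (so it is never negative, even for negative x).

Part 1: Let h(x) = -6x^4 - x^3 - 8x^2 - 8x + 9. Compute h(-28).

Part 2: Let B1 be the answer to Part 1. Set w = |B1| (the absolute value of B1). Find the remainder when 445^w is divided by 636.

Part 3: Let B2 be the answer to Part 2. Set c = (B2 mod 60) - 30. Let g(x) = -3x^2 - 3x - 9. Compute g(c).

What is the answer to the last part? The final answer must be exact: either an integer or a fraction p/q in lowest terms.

-1149

Part 1: -6*(-28)^4 - 1*(-28)^3 - 8*(-28)^2 - 8*(-28)^1 + 9 = (-3687936) + (21952) + (-6272) + (224) + (9) = -3672023; answer -3672023
Part 2: B1 = -3672023; w = 3672023; squarings mod 636: 445^1=445, 445^2=229, 445^4=289, 445^8=205, 445^16=49, 445^32=493, 445^64=97, 445^128=505, 445^256=625, 445^512=121, 445^1024=13, 445^2048=169, 445^4096=577, 445^8192=301, 445^16384=289, 445^32768=205, 445^65536=49, 445^131072=493, 445^262144=97, 445^524288=505, 445^1048576=625, 445^2097152=121; 445^3672023 = 445^1 * 445^2 * 445^4 * 445^16 * 445^64 * 445^128 * 445^256 * 445^512 * 445^1024 * 445^524288 * 445^1048576 * 445^2097152 = 349 (mod 636); answer 349
Part 3: B2 = 349; c = 19; -3*(19)^2 - 3*(19)^1 - 9 = (-1083) + (-57) + (-9) = -1149; answer -1149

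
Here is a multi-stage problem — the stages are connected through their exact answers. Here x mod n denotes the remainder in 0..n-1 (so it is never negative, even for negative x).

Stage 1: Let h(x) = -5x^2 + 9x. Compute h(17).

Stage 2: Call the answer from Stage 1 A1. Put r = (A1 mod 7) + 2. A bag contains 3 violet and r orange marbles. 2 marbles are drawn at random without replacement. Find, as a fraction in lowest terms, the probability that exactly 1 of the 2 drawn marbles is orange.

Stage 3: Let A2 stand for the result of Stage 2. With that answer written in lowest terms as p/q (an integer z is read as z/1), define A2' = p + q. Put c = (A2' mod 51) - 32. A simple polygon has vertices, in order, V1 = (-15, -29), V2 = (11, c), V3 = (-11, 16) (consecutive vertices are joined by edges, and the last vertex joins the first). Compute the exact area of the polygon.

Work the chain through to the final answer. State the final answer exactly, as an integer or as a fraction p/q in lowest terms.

505

Stage 1: -5*(17)^2 + 9*(17)^1 = (-1445) + (153) = -1292; answer -1292
Stage 2: A1 = -1292; r = 5; total draws C(8,2) = 28; favorable C(5,1)*C(3,1) = 15; P = 15/28; answer 15/28
Stage 3: A2 = 15/28; threaded value p + q = 43; c = 11; cross terms: (-15*11 - 11*-29)=154, (11*16 - -11*11)=297, (-11*-29 - -15*16)=559; twice the area = |1010| = 1010; area = 505; answer 505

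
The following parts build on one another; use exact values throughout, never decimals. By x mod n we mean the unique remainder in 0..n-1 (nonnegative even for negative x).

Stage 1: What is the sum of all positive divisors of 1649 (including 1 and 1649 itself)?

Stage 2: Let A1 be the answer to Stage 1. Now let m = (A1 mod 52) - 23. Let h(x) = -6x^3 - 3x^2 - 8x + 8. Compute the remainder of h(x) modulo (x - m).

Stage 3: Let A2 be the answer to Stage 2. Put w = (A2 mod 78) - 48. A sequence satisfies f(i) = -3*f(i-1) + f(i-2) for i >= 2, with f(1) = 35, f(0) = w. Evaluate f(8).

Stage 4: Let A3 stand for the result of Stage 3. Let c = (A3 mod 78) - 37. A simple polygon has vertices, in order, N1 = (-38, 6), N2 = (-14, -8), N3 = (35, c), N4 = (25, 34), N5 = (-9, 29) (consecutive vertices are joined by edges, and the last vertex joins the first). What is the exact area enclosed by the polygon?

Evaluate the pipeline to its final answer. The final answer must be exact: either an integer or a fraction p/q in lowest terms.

2456

Stage 1: 1649 = 17 * 97; sigma = (1 + 17) * (1 + 97) = 18 * 98 = 1764; answer 1764
Stage 2: A1 = 1764; m = 25; remainder = value at the root: -6*(25)^3 - 3*(25)^2 - 8*(25)^1 + 8 = (-93750) + (-1875) + (-200) + (8) = -95817; answer -95817
Stage 3: A2 = -95817; w = -3; f(2) = -3*(35) + 1*(-3) = -108; iterating: f(2)=-108, f(3)=359, f(4)=-1185, f(5)=3914, f(6)=-12927, f(7)=42695, f(8)=-141012; answer -141012
Stage 4: A3 = -141012; c = -25; cross terms: (-38*-8 - -14*6)=388, (-14*-25 - 35*-8)=630, (35*34 - 25*-25)=1815, (25*29 - -9*34)=1031, (-9*6 - -38*29)=1048; twice the area = |4912| = 4912; area = 2456; answer 2456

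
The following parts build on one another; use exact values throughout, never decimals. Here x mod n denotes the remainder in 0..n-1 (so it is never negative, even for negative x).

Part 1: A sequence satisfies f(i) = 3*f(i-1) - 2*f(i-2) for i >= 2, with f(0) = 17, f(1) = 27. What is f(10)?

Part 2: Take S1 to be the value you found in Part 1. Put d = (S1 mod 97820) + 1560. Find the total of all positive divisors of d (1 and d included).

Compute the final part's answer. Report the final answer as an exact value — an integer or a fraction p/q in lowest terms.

11808

Part 1: f(2) = 3*(27) - 2*(17) = 47; iterating: f(2)=47, f(3)=87, f(4)=167, f(5)=327, f(6)=647, f(7)=1287, f(8)=2567, f(9)=5127, f(10)=10247; answer 10247
Part 2: S1 = 10247; d = 11807; 11807 is prime, so its only divisors are 1 and 11807; sigma = 1 + 11807 = 11808; answer 11808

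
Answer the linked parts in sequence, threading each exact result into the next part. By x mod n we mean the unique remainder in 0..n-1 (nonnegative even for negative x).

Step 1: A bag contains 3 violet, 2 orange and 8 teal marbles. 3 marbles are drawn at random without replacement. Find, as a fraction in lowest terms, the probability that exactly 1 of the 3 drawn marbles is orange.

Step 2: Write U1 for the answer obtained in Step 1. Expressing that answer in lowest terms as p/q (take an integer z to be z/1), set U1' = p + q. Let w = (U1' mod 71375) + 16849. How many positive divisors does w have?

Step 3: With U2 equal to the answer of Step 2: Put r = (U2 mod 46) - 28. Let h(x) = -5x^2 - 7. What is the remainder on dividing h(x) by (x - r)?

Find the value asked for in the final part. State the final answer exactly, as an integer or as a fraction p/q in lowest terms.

-2887

Step 1: total draws C(13,3) = 286; favorable C(2,1)*C(11,2) = 110; P = 5/13; answer 5/13
Step 2: U1 = 5/13; threaded value p + q = 18; w = 16867; 16867 = 101 * 167; number of divisors = (1+1) * (1+1) = 4; answer 4
Step 3: U2 = 4; r = -24; remainder = value at the root: -5*(-24)^2 - 7 = (-2880) + (-7) = -2887; answer -2887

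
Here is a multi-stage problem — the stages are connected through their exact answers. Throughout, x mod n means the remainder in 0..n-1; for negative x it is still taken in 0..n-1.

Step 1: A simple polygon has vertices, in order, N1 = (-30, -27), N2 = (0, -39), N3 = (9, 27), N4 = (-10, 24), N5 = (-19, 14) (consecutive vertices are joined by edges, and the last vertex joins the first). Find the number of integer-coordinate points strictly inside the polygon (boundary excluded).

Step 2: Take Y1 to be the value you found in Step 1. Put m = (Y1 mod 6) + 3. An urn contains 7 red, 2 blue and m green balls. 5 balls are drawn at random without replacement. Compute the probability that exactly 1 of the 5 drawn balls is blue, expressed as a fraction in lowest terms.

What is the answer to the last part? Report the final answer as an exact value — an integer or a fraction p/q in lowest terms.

Step 1: cross terms: (-30*-39 - 0*-27)=1170, (0*27 - 9*-39)=351, (9*24 - -10*27)=486, (-10*14 - -19*24)=316, (-19*-27 - -30*14)=933; twice the area = |3256| = 3256; area = 1628; boundary points = 6 + 3 + 1 + 1 + 1 = 12; strictly interior points = area - boundary/2 + 1 = 1623; answer 1623
Step 2: Y1 = 1623; m = 6; total draws C(15,5) = 3003; favorable C(2,1)*C(13,4) = 1430; P = 10/21; answer 10/21

10/21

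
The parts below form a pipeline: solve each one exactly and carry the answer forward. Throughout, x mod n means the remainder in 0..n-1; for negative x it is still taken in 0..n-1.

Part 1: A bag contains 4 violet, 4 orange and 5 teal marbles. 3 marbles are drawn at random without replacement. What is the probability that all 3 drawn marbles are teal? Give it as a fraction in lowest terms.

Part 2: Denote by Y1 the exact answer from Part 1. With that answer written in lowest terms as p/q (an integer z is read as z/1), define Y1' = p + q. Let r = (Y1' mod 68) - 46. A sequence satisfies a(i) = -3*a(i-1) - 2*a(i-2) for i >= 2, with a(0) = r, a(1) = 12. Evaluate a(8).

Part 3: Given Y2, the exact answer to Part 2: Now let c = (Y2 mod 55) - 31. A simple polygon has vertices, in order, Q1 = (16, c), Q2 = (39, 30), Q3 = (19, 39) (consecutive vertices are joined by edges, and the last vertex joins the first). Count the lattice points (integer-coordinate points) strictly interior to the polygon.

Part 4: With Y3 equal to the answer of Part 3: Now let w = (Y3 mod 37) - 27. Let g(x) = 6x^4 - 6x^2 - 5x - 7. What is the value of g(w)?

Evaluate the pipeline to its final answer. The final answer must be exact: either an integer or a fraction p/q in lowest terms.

Part 1: total draws C(13,3) = 286; favorable C(5,3) = 10; P = 5/143; answer 5/143
Part 2: Y1 = 5/143; threaded value p + q = 148; r = -34; a(2) = -3*(12) - 2*(-34) = 32; iterating: a(2)=32, a(3)=-120, a(4)=296, a(5)=-648, a(6)=1352, a(7)=-2760, a(8)=5576; answer 5576
Part 3: Y2 = 5576; c = -10; cross terms: (16*30 - 39*-10)=870, (39*39 - 19*30)=951, (19*-10 - 16*39)=-814; twice the area = |1007| = 1007; area = 1007/2; boundary points = 1 + 1 + 1 = 3; strictly interior points = area - boundary/2 + 1 = 503; answer 503
Part 4: Y3 = 503; w = -5; 6*(-5)^4 - 6*(-5)^2 - 5*(-5)^1 - 7 = (3750) + (-150) + (25) + (-7) = 3618; answer 3618

3618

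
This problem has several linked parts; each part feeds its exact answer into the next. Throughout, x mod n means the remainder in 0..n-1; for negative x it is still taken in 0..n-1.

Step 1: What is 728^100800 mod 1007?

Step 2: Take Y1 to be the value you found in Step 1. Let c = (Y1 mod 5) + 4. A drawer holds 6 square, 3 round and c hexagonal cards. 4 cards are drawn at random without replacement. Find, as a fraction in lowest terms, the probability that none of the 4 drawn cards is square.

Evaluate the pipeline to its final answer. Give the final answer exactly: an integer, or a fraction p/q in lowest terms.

Step 1: squarings mod 1007: 728^1=728, 728^2=302, 728^4=574, 728^8=187, 728^16=731, 728^32=651, 728^64=861, 728^128=169, 728^256=365, 728^512=301, 728^1024=978, 728^2048=841, 728^4096=367, 728^8192=758, 728^16384=574, 728^32768=187, 728^65536=731; 728^100800 = 728^64 * 728^128 * 728^256 * 728^2048 * 728^32768 * 728^65536 = 381 (mod 1007); answer 381
Step 2: Y1 = 381; c = 5; total draws C(14,4) = 1001; favorable C(8,4) = 70; P = 10/143; answer 10/143

10/143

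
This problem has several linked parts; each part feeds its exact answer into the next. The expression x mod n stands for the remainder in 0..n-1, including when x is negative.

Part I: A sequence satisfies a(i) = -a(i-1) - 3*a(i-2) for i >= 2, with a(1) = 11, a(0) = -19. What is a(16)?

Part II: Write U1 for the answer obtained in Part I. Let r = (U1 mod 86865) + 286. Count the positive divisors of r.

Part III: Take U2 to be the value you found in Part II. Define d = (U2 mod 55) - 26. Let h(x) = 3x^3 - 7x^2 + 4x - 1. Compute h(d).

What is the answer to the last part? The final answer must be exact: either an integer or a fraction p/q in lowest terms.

Part I: a(2) = -1*(11) - 3*(-19) = 46; iterating: a(2)=46, a(3)=-79, a(4)=-59, a(5)=296, a(6)=-119, a(7)=-769, a(8)=1126, a(9)=1181, a(10)=-4559, a(11)=1016, a(12)=12661, a(13)=-15709, a(14)=-22274, a(15)=69401, a(16)=-2579; answer -2579
Part II: U1 = -2579; r = 84572; 84572 = 2^2 * 21143; number of divisors = (2+1) * (1+1) = 6; answer 6
Part III: U2 = 6; d = -20; 3*(-20)^3 - 7*(-20)^2 + 4*(-20)^1 - 1 = (-24000) + (-2800) + (-80) + (-1) = -26881; answer -26881

-26881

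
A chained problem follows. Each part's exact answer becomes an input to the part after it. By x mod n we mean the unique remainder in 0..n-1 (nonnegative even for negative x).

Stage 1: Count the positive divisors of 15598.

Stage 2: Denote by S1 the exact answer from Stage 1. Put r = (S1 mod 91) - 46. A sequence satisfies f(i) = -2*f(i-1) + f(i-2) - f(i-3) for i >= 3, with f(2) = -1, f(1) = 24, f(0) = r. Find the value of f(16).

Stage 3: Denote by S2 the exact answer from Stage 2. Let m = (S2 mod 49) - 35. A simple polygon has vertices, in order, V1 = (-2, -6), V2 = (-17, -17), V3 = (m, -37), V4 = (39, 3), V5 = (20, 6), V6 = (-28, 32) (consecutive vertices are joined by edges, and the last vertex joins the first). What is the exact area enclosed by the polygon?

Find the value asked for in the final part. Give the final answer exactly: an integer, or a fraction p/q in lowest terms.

1469

Stage 1: 15598 = 2 * 11 * 709; number of divisors = (1+1) * (1+1) * (1+1) = 8; answer 8
Stage 2: S1 = 8; r = -38; f(3) = -2*(-1) + 1*(24) - 1*(-38) = 64; iterating: f(3)=64, f(4)=-153, f(5)=371, f(6)=-959, f(7)=2442, f(8)=-6214, f(9)=15829, f(10)=-40314, f(11)=102671, f(12)=-261485, f(13)=665955, f(14)=-1696066, f(15)=4319572, f(16)=-11001165; answer -11001165
Stage 3: S2 = -11001165; m = -14; cross terms: (-2*-17 - -17*-6)=-68, (-17*-37 - -14*-17)=391, (-14*3 - 39*-37)=1401, (39*6 - 20*3)=174, (20*32 - -28*6)=808, (-28*-6 - -2*32)=232; twice the area = |2938| = 2938; area = 1469; answer 1469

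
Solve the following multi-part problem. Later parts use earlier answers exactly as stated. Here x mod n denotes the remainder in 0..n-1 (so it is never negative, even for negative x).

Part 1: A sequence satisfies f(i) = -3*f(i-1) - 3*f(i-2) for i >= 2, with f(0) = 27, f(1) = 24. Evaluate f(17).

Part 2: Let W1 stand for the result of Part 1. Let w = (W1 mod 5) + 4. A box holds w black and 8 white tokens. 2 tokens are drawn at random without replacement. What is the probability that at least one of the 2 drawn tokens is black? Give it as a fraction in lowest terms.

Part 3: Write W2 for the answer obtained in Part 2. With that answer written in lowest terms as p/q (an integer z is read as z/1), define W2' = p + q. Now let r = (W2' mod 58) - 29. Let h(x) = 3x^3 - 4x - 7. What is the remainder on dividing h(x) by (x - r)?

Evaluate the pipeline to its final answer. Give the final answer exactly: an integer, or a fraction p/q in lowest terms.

36402

Part 1: f(2) = -3*(24) - 3*(27) = -153; iterating: f(2)=-153, f(3)=387, f(4)=-702, f(5)=945, f(6)=-729, f(7)=-648, f(8)=4131, f(9)=-10449, f(10)=18954, f(11)=-25515, f(12)=19683, f(13)=17496, f(14)=-111537, f(15)=282123, f(16)=-511758, f(17)=688905; answer 688905
Part 2: W1 = 688905; w = 4; total draws C(12,2) = 66; complement C(8,2) = 28; favorable 66 - 28 = 38; P = 19/33; answer 19/33
Part 3: W2 = 19/33; threaded value p + q = 52; r = 23; remainder = value at the root: 3*(23)^3 - 4*(23)^1 - 7 = (36501) + (-92) + (-7) = 36402; answer 36402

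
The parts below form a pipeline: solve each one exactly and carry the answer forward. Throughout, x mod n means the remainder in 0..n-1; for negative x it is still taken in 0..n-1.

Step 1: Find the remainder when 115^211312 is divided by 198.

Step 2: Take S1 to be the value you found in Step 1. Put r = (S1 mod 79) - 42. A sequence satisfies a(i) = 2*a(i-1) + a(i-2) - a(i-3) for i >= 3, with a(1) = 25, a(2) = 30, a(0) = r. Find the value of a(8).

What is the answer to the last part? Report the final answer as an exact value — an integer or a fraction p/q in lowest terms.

5507

Step 1: squarings mod 198: 115^1=115, 115^2=157, 115^4=97, 115^8=103, 115^16=115, 115^32=157, 115^64=97, 115^128=103, 115^256=115, 115^512=157, 115^1024=97, 115^2048=103, 115^4096=115, 115^8192=157, 115^16384=97, 115^32768=103, 115^65536=115, 115^131072=157; 115^211312 = 115^16 * 115^32 * 115^64 * 115^256 * 115^2048 * 115^4096 * 115^8192 * 115^65536 * 115^131072 = 25 (mod 198); answer 25
Step 2: S1 = 25; r = -17; a(3) = 2*(30) + 1*(25) - 1*(-17) = 102; iterating: a(3)=102, a(4)=209, a(5)=490, a(6)=1087, a(7)=2455, a(8)=5507; answer 5507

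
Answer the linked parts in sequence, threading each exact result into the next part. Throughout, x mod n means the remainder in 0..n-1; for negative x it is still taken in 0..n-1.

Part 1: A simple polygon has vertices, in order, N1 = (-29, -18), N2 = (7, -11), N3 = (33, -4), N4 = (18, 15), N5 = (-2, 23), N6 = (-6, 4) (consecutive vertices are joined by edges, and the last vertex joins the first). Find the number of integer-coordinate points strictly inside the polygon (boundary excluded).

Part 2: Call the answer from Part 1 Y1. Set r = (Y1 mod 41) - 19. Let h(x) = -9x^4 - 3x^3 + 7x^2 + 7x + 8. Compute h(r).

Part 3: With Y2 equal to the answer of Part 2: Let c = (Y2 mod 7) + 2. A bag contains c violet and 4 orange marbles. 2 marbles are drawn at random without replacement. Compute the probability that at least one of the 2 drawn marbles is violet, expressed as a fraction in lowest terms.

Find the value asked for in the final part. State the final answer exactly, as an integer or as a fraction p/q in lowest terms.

Part 1: cross terms: (-29*-11 - 7*-18)=445, (7*-4 - 33*-11)=335, (33*15 - 18*-4)=567, (18*23 - -2*15)=444, (-2*4 - -6*23)=130, (-6*-18 - -29*4)=224; twice the area = |2145| = 2145; area = 2145/2; boundary points = 1 + 1 + 1 + 4 + 1 + 1 = 9; strictly interior points = area - boundary/2 + 1 = 1069; answer 1069
Part 2: Y1 = 1069; r = -16; -9*(-16)^4 - 3*(-16)^3 + 7*(-16)^2 + 7*(-16)^1 + 8 = (-589824) + (12288) + (1792) + (-112) + (8) = -575848; answer -575848
Part 3: Y2 = -575848; c = 2; total draws C(6,2) = 15; complement C(4,2) = 6; favorable 15 - 6 = 9; P = 3/5; answer 3/5

3/5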